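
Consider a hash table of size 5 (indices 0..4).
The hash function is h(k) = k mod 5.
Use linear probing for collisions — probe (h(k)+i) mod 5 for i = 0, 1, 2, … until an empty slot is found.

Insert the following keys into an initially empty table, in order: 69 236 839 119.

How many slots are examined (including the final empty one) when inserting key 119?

4

Insert 69: h=4, slot 4 empty -> index 4.
Insert 236: h=1, slot 1 empty -> index 1.
Insert 839: h=4, slot 4 occupied -> index 0.
Insert 119: h=4, slots 4,0,1 occupied -> index 2.
Table: [839, 236, 119, ., 69]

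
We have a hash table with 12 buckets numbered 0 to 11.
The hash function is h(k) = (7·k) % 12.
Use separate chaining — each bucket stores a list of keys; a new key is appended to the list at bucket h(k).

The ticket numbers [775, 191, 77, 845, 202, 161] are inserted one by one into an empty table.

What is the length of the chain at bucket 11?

3

775 → bucket 1
191 → bucket 5
77 → bucket 11
845 → bucket 11 (collision)
202 → bucket 10
161 → bucket 11 (collision)
Final buckets:
0: _
1: 775
2: _
3: _
4: _
5: 191
6: _
7: _
8: _
9: _
10: 202
11: 77 -> 845 -> 161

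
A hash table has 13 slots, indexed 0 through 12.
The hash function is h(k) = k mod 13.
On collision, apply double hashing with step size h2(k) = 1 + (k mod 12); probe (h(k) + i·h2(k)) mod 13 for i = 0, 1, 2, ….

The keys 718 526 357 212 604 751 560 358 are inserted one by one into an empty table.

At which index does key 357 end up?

0

718: h=3 -> slot 3
526: h=6 -> slot 6
357: h=6, h2=10, probe 6,3,0 -> slot 0
212: h=4 -> slot 4
604: h=6, h2=5, probe 6,11 -> slot 11
751: h=10 -> slot 10
560: h=1 -> slot 1
358: h=7 -> slot 7
Table: [357, 560, —, 718, 212, —, 526, 358, —, —, 751, 604, —]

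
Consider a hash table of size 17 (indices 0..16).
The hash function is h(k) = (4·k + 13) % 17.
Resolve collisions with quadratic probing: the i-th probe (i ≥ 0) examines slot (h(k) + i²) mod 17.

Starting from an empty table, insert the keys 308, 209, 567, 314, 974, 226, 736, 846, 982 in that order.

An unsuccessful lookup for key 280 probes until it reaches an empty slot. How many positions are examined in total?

2

308: h=4 → slot 4
209: h=16 → slot 16
567: h=3 → slot 3
314: h=11 → slot 11
974: h=16, probe 16,0 → slot 0
226: h=16, probe 16,0,3,8 → slot 8
736: h=16, probe 16,0,3,8,15 → slot 15
846: h=14 → slot 14
982: h=14, probe 14,15,1 → slot 1
Table: [974, 982, —, 567, 308, —, —, —, 226, —, —, 314, —, —, 846, 736, 209]
Lookup 280: h=11, probe 11,12 → slot 12 empty, not found.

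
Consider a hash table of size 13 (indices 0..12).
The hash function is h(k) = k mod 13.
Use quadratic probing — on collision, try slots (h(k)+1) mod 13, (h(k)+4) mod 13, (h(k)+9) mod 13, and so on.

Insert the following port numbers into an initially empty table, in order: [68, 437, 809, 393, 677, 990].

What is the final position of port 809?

4

68 hashes to 3; slot 3 is free → place at 3.
437 hashes to 8; slot 8 is free → place at 8.
809 hashes to 3; 3 taken → place at 4.
393 hashes to 3; 3,4 taken → place at 7.
677 hashes to 1; slot 1 is free → place at 1.
990 hashes to 2; slot 2 is free → place at 2.
Table: [∅, 677, 990, 68, 809, ∅, ∅, 393, 437, ∅, ∅, ∅, ∅]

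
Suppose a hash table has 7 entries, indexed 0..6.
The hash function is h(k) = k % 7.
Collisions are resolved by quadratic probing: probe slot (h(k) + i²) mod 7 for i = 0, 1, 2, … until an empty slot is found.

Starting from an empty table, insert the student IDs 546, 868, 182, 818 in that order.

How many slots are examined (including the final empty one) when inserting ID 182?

3

546: h=0 => slot 0
868: h=0, probe 0,1 => slot 1
182: h=0, probe 0,1,4 => slot 4
818: h=6 => slot 6
Table: [546, 868, ., ., 182, ., 818]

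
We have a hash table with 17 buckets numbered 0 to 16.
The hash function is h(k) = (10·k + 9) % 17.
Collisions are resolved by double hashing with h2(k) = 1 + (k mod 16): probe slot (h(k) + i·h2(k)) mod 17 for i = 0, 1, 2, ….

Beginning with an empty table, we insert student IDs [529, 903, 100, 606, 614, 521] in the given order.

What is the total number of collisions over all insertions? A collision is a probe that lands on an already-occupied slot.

Insert 529: h=12, slot 12 empty → index 12.
Insert 903: h=12, h2=8, slot 12 occupied → index 3.
Insert 100: h=6, slot 6 empty → index 6.
Insert 606: h=0, slot 0 empty → index 0.
Insert 614: h=12, h2=7, slot 12 occupied → index 2.
Insert 521: h=0, h2=10, slot 0 occupied → index 10.
Table: [606, ., 614, 903, ., ., 100, ., ., ., 521, ., 529, ., ., ., .]

3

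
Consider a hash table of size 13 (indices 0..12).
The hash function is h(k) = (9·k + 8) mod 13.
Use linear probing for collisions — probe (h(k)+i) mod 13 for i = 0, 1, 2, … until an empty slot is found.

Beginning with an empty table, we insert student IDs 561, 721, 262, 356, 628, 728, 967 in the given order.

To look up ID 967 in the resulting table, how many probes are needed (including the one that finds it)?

561: h=0 => slot 0
721: h=10 => slot 10
262: h=0, probe 0,1 => slot 1
356: h=1, probe 1,2 => slot 2
628: h=5 => slot 5
728: h=8 => slot 8
967: h=1, probe 1,2,3 => slot 3
Table: [561, 262, 356, 967, ., 628, ., ., 728, ., 721, ., .]
Lookup 967: h=1, probe 1,2,3 → found at 3.

3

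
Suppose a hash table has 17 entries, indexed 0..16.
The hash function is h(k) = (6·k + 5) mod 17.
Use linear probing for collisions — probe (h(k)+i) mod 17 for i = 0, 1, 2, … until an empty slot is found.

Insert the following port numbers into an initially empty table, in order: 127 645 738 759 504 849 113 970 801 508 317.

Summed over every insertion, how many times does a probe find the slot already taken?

127 hashes to 2; slot 2 is free → place at 2.
645 hashes to 16; slot 16 is free → place at 16.
738 hashes to 13; slot 13 is free → place at 13.
759 hashes to 3; slot 3 is free → place at 3.
504 hashes to 3; 3 taken → place at 4.
849 hashes to 16; 16 taken → place at 0.
113 hashes to 3; 3,4 taken → place at 5.
970 hashes to 11; slot 11 is free → place at 11.
801 hashes to 0; 0 taken → place at 1.
508 hashes to 10; slot 10 is free → place at 10.
317 hashes to 3; 3,4,5 taken → place at 6.
Table: [849, 801, 127, 759, 504, 113, 317, —, —, —, 508, 970, —, 738, —, —, 645]

8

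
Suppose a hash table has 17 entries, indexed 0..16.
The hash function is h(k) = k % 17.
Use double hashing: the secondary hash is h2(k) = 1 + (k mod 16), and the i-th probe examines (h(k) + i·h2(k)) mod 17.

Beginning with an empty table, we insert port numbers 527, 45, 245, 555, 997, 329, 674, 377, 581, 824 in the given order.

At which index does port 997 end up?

12

527 hashes to 0; slot 0 is free => place at 0.
45 hashes to 11; slot 11 is free => place at 11.
245 hashes to 7; slot 7 is free => place at 7.
555 hashes to 11, h2=12; 11 taken => place at 6.
997 hashes to 11, h2=6; 11,0,6 taken => place at 12.
329 hashes to 6, h2=10; 6 taken => place at 16.
674 hashes to 11, h2=3; 11 taken => place at 14.
377 hashes to 3; slot 3 is free => place at 3.
581 hashes to 3, h2=6; 3 taken => place at 9.
824 hashes to 8; slot 8 is free => place at 8.
Table: [527, —, —, 377, —, —, 555, 245, 824, 581, —, 45, 997, —, 674, —, 329]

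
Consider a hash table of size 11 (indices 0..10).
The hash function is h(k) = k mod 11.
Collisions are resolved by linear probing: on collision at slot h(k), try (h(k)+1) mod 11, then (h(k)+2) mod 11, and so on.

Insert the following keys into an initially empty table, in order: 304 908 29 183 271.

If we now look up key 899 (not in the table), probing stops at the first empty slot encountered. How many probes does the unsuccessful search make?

4

304: h=7 → slot 7
908: h=6 → slot 6
29: h=7, probe 7,8 → slot 8
183: h=7, probe 7,8,9 → slot 9
271: h=7, probe 7,8,9,10 → slot 10
Table: [∅, ∅, ∅, ∅, ∅, ∅, 908, 304, 29, 183, 271]
Lookup 899: h=8, probe 8,9,10,0 → slot 0 empty, not found.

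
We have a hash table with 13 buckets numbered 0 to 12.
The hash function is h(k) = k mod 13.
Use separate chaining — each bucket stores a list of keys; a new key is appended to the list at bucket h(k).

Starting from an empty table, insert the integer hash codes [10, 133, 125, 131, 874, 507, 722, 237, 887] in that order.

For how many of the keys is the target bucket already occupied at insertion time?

Insert 10: h=10, bucket 10 empty → new chain.
Insert 133: h=3, bucket 3 empty → new chain.
Insert 125: h=8, bucket 8 empty → new chain.
Insert 131: h=1, bucket 1 empty → new chain.
Insert 874: h=3, bucket 3 nonempty → append to chain.
Insert 507: h=0, bucket 0 empty → new chain.
Insert 722: h=7, bucket 7 empty → new chain.
Insert 237: h=3, bucket 3 nonempty → append to chain.
Insert 887: h=3, bucket 3 nonempty → append to chain.
Final buckets:
0: 507
1: 131
2: _
3: 133 -> 874 -> 237 -> 887
4: _
5: _
6: _
7: 722
8: 125
9: _
10: 10
11: _
12: _

3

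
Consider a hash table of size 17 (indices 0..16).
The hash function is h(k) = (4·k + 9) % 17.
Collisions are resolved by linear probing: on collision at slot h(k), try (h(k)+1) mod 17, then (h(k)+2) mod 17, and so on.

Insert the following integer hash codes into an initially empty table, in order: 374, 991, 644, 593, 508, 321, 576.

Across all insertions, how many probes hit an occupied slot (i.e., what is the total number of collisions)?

374 hashes to 9; slot 9 is free => place at 9.
991 hashes to 12; slot 12 is free => place at 12.
644 hashes to 1; slot 1 is free => place at 1.
593 hashes to 1; 1 taken => place at 2.
508 hashes to 1; 1,2 taken => place at 3.
321 hashes to 1; 1,2,3 taken => place at 4.
576 hashes to 1; 1,2,3,4 taken => place at 5.
Table: [., 644, 593, 508, 321, 576, ., ., ., 374, ., ., 991, ., ., ., .]

10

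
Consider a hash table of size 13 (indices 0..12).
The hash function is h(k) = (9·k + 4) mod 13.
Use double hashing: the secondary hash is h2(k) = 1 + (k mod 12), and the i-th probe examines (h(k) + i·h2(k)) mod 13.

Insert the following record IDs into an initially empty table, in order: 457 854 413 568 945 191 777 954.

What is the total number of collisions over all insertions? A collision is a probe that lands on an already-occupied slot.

Insert 457: h=9, slot 9 empty → index 9.
Insert 854: h=7, slot 7 empty → index 7.
Insert 413: h=3, slot 3 empty → index 3.
Insert 568: h=7, h2=5, slot 7 occupied → index 12.
Insert 945: h=7, h2=10, slot 7 occupied → index 4.
Insert 191: h=7, h2=12, slot 7 occupied → index 6.
Insert 777: h=3, h2=10, slot 3 occupied → index 0.
Insert 954: h=10, slot 10 empty → index 10.
Table: [777, _, _, 413, 945, _, 191, 854, _, 457, 954, _, 568]

4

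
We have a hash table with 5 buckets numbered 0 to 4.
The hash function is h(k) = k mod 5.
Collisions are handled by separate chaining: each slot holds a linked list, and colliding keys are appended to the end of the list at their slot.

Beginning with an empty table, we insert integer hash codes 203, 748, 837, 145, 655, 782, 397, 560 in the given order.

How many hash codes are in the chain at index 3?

Insert 203: h=3, bucket 3 empty → new chain.
Insert 748: h=3, bucket 3 nonempty → append to chain.
Insert 837: h=2, bucket 2 empty → new chain.
Insert 145: h=0, bucket 0 empty → new chain.
Insert 655: h=0, bucket 0 nonempty → append to chain.
Insert 782: h=2, bucket 2 nonempty → append to chain.
Insert 397: h=2, bucket 2 nonempty → append to chain.
Insert 560: h=0, bucket 0 nonempty → append to chain.
Final buckets:
0: 145 -> 655 -> 560
1: _
2: 837 -> 782 -> 397
3: 203 -> 748
4: _

2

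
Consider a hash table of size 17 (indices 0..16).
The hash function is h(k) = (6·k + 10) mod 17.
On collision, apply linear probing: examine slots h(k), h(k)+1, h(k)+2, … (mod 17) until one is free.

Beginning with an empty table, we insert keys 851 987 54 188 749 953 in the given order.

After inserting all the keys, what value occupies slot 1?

188

851 hashes to 16; slot 16 is free -> place at 16.
987 hashes to 16; 16 taken -> place at 0.
54 hashes to 11; slot 11 is free -> place at 11.
188 hashes to 16; 16,0 taken -> place at 1.
749 hashes to 16; 16,0,1 taken -> place at 2.
953 hashes to 16; 16,0,1,2 taken -> place at 3.
Table: [987, 188, 749, 953, —, —, —, —, —, —, —, 54, —, —, —, —, 851]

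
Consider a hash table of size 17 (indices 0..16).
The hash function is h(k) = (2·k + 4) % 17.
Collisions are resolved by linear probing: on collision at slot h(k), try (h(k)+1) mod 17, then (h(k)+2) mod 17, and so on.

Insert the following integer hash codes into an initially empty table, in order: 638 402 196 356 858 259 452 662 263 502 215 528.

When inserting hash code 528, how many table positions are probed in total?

8

Insert 638: h=5, slot 5 empty → index 5.
Insert 402: h=9, slot 9 empty → index 9.
Insert 196: h=5, slot 5 occupied → index 6.
Insert 356: h=2, slot 2 empty → index 2.
Insert 858: h=3, slot 3 empty → index 3.
Insert 259: h=12, slot 12 empty → index 12.
Insert 452: h=7, slot 7 empty → index 7.
Insert 662: h=2, slots 2,3 occupied → index 4.
Insert 263: h=3, slots 3,4,5,6,7 occupied → index 8.
Insert 502: h=5, slots 5,6,7,8,9 occupied → index 10.
Insert 215: h=9, slots 9,10 occupied → index 11.
Insert 528: h=6, slots 6,7,8,9,10,11,12 occupied → index 13.
Table: [_, _, 356, 858, 662, 638, 196, 452, 263, 402, 502, 215, 259, 528, _, _, _]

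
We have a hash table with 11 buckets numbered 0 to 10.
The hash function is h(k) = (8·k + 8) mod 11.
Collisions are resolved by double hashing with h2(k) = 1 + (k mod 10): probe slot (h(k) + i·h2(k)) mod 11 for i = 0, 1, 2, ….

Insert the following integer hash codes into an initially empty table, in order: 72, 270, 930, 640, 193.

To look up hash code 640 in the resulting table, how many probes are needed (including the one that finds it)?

Insert 72: h=1, slot 1 empty → index 1.
Insert 270: h=1, h2=1, slot 1 occupied → index 2.
Insert 930: h=1, h2=1, slots 1,2 occupied → index 3.
Insert 640: h=2, h2=1, slots 2,3 occupied → index 4.
Insert 193: h=1, h2=4, slot 1 occupied → index 5.
Table: [., 72, 270, 930, 640, 193, ., ., ., ., .]
Lookup 640: h=2, h2=1, probe 2,3,4 → found at 4.

3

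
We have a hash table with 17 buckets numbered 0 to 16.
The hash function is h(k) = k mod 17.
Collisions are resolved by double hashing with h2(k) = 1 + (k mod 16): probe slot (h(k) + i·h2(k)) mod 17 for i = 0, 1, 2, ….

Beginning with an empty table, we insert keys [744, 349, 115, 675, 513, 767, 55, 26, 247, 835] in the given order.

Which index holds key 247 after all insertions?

744: h=13 → slot 13
349: h=9 → slot 9
115: h=13, h2=4, probe 13,0 → slot 0
675: h=12 → slot 12
513: h=3 → slot 3
767: h=2 → slot 2
55: h=4 → slot 4
26: h=9, h2=11, probe 9,3,14 → slot 14
247: h=9, h2=8, probe 9,0,8 → slot 8
835: h=2, h2=4, probe 2,6 → slot 6
Table: [115, —, 767, 513, 55, —, 835, —, 247, 349, —, —, 675, 744, 26, —, —]

8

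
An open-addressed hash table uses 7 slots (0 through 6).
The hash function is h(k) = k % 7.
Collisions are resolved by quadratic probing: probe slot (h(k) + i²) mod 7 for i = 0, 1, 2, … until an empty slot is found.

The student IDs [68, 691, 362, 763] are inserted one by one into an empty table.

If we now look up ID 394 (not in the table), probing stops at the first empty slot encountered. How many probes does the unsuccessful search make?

68 hashes to 5; slot 5 is free → place at 5.
691 hashes to 5; 5 taken → place at 6.
362 hashes to 5; 5,6 taken → place at 2.
763 hashes to 0; slot 0 is free → place at 0.
Table: [763, ∅, 362, ∅, ∅, 68, 691]
Lookup 394: h=2, probe 2,3 → slot 3 empty, not found.

2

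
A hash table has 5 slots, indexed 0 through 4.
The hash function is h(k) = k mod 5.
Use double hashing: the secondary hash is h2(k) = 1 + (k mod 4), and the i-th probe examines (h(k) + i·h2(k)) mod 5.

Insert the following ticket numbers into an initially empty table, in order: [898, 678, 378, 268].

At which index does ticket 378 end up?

4

898 hashes to 3; slot 3 is free -> place at 3.
678 hashes to 3, h2=3; 3 taken -> place at 1.
378 hashes to 3, h2=3; 3,1 taken -> place at 4.
268 hashes to 3, h2=1; 3,4 taken -> place at 0.
Table: [268, 678, -, 898, 378]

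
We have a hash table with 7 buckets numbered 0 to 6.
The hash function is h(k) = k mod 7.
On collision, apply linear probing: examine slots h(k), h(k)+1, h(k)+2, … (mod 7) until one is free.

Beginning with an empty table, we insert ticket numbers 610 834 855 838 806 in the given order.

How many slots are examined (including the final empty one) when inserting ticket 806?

4

610: h=1 -> slot 1
834: h=1, probe 1,2 -> slot 2
855: h=1, probe 1,2,3 -> slot 3
838: h=5 -> slot 5
806: h=1, probe 1,2,3,4 -> slot 4
Table: [—, 610, 834, 855, 806, 838, —]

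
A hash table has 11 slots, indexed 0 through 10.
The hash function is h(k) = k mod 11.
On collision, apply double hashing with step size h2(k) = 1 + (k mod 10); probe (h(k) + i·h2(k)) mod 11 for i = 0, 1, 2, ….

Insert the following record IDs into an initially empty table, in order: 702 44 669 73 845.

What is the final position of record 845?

4

702: h=9 => slot 9
44: h=0 => slot 0
669: h=9, h2=10, probe 9,8 => slot 8
73: h=7 => slot 7
845: h=9, h2=6, probe 9,4 => slot 4
Table: [44, ., ., ., 845, ., ., 73, 669, 702, .]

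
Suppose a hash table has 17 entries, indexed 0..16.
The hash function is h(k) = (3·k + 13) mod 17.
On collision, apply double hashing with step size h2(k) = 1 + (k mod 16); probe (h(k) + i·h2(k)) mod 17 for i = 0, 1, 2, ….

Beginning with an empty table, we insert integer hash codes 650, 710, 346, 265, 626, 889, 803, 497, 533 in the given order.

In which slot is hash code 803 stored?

Insert 650: h=8, slot 8 empty -> index 8.
Insert 710: h=1, slot 1 empty -> index 1.
Insert 346: h=14, slot 14 empty -> index 14.
Insert 265: h=9, slot 9 empty -> index 9.
Insert 626: h=4, slot 4 empty -> index 4.
Insert 889: h=11, slot 11 empty -> index 11.
Insert 803: h=8, h2=4, slot 8 occupied -> index 12.
Insert 497: h=8, h2=2, slot 8 occupied -> index 10.
Insert 533: h=14, h2=6, slot 14 occupied -> index 3.
Table: [∅, 710, ∅, 533, 626, ∅, ∅, ∅, 650, 265, 497, 889, 803, ∅, 346, ∅, ∅]

12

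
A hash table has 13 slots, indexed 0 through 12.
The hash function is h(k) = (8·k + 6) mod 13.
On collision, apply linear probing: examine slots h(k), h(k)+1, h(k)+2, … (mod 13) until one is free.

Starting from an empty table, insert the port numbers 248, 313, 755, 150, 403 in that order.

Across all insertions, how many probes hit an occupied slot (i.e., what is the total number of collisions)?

Insert 248: h=1, slot 1 empty -> index 1.
Insert 313: h=1, slot 1 occupied -> index 2.
Insert 755: h=1, slots 1,2 occupied -> index 3.
Insert 150: h=10, slot 10 empty -> index 10.
Insert 403: h=6, slot 6 empty -> index 6.
Table: [_, 248, 313, 755, _, _, 403, _, _, _, 150, _, _]

3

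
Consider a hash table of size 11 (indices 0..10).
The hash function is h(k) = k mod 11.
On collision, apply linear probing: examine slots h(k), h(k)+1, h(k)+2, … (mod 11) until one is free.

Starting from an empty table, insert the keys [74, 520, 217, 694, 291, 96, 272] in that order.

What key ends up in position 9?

74 hashes to 8; slot 8 is free => place at 8.
520 hashes to 3; slot 3 is free => place at 3.
217 hashes to 8; 8 taken => place at 9.
694 hashes to 1; slot 1 is free => place at 1.
291 hashes to 5; slot 5 is free => place at 5.
96 hashes to 8; 8,9 taken => place at 10.
272 hashes to 8; 8,9,10 taken => place at 0.
Table: [272, 694, ∅, 520, ∅, 291, ∅, ∅, 74, 217, 96]

217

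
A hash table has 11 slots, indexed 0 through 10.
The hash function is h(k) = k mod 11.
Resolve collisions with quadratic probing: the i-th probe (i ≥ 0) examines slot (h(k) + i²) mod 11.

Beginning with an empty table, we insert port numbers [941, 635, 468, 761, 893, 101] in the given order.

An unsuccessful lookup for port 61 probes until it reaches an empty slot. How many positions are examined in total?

3

941: h=6 → slot 6
635: h=8 → slot 8
468: h=6, probe 6,7 → slot 7
761: h=2 → slot 2
893: h=2, probe 2,3 → slot 3
101: h=2, probe 2,3,6,0 → slot 0
Table: [101, -, 761, 893, -, -, 941, 468, 635, -, -]
Lookup 61: h=6, probe 6,7,10 → slot 10 empty, not found.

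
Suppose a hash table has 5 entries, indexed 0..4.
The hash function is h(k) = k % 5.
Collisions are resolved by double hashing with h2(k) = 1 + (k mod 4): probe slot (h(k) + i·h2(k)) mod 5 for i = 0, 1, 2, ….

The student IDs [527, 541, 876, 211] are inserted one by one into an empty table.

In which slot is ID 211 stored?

Insert 527: h=2, slot 2 empty => index 2.
Insert 541: h=1, slot 1 empty => index 1.
Insert 876: h=1, h2=1, slots 1,2 occupied => index 3.
Insert 211: h=1, h2=4, slot 1 occupied => index 0.
Table: [211, 541, 527, 876, ∅]

0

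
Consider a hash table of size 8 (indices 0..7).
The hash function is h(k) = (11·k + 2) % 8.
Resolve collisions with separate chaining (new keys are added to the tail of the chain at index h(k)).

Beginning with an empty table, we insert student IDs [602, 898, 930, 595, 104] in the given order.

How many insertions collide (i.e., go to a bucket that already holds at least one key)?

2

602 -> bucket 0
898 -> bucket 0 (collision)
930 -> bucket 0 (collision)
595 -> bucket 3
104 -> bucket 2
Final buckets:
0: 602 -> 898 -> 930
1: _
2: 104
3: 595
4: _
5: _
6: _
7: _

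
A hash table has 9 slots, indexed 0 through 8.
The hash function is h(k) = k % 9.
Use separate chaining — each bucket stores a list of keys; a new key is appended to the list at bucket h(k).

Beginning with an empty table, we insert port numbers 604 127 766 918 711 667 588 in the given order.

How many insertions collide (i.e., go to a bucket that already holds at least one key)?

4

Insert 604: h=1, bucket 1 empty → new chain.
Insert 127: h=1, bucket 1 nonempty → append to chain.
Insert 766: h=1, bucket 1 nonempty → append to chain.
Insert 918: h=0, bucket 0 empty → new chain.
Insert 711: h=0, bucket 0 nonempty → append to chain.
Insert 667: h=1, bucket 1 nonempty → append to chain.
Insert 588: h=3, bucket 3 empty → new chain.
Final buckets:
0: 918 -> 711
1: 604 -> 127 -> 766 -> 667
2: ∅
3: 588
4: ∅
5: ∅
6: ∅
7: ∅
8: ∅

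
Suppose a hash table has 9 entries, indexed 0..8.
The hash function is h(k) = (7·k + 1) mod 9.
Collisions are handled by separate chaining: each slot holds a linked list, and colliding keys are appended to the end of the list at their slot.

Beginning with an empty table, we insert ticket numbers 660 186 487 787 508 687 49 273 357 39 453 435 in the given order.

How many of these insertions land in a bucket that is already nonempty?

660 -> bucket 4
186 -> bucket 7
487 -> bucket 8
787 -> bucket 2
508 -> bucket 2 (collision)
687 -> bucket 4 (collision)
49 -> bucket 2 (collision)
273 -> bucket 4 (collision)
357 -> bucket 7 (collision)
39 -> bucket 4 (collision)
453 -> bucket 4 (collision)
435 -> bucket 4 (collision)
Final buckets:
0: _
1: _
2: 787 -> 508 -> 49
3: _
4: 660 -> 687 -> 273 -> 39 -> 453 -> 435
5: _
6: _
7: 186 -> 357
8: 487

8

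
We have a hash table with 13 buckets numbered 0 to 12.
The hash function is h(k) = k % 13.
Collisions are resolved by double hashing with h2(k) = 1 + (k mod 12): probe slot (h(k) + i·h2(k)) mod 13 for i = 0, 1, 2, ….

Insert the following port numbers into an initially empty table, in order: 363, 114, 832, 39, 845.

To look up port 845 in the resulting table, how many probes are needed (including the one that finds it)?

363: h=12 -> slot 12
114: h=10 -> slot 10
832: h=0 -> slot 0
39: h=0, h2=4, probe 0,4 -> slot 4
845: h=0, h2=6, probe 0,6 -> slot 6
Table: [832, —, —, —, 39, —, 845, —, —, —, 114, —, 363]
Lookup 845: h=0, h2=6, probe 0,6 → found at 6.

2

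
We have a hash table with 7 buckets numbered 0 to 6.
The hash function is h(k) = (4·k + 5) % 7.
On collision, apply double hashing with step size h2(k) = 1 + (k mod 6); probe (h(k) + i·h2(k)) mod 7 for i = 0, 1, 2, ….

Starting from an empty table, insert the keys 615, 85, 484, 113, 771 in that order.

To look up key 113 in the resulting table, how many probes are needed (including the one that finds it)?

4

615: h=1 -> slot 1
85: h=2 -> slot 2
484: h=2, h2=5, probe 2,0 -> slot 0
113: h=2, h2=6, probe 2,1,0,6 -> slot 6
771: h=2, h2=4, probe 2,6,3 -> slot 3
Table: [484, 615, 85, 771, ∅, ∅, 113]
Lookup 113: h=2, h2=6, probe 2,1,0,6 → found at 6.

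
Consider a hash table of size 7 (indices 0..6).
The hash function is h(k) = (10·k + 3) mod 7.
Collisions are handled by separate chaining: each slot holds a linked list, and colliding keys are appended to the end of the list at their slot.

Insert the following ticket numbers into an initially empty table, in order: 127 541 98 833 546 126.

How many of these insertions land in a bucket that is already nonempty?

3

127 -> bucket 6
541 -> bucket 2
98 -> bucket 3
833 -> bucket 3 (collision)
546 -> bucket 3 (collision)
126 -> bucket 3 (collision)
Final buckets:
0: ∅
1: ∅
2: 541
3: 98 -> 833 -> 546 -> 126
4: ∅
5: ∅
6: 127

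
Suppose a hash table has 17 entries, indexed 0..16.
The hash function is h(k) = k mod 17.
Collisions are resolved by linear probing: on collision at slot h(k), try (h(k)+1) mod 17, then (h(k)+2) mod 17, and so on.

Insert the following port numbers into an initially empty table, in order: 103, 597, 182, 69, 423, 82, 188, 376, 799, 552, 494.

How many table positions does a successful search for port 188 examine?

4

103 hashes to 1; slot 1 is free => place at 1.
597 hashes to 2; slot 2 is free => place at 2.
182 hashes to 12; slot 12 is free => place at 12.
69 hashes to 1; 1,2 taken => place at 3.
423 hashes to 15; slot 15 is free => place at 15.
82 hashes to 14; slot 14 is free => place at 14.
188 hashes to 1; 1,2,3 taken => place at 4.
376 hashes to 2; 2,3,4 taken => place at 5.
799 hashes to 0; slot 0 is free => place at 0.
552 hashes to 8; slot 8 is free => place at 8.
494 hashes to 1; 1,2,3,4,5 taken => place at 6.
Table: [799, 103, 597, 69, 188, 376, 494, _, 552, _, _, _, 182, _, 82, 423, _]
Lookup 188: h=1, probe 1,2,3,4 → found at 4.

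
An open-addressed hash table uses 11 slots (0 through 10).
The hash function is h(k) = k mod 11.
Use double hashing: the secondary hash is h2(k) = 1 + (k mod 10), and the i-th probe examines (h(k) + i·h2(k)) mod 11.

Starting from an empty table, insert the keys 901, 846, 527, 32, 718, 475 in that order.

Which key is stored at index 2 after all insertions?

901: h=10 → slot 10
846: h=10, h2=7, probe 10,6 → slot 6
527: h=10, h2=8, probe 10,7 → slot 7
32: h=10, h2=3, probe 10,2 → slot 2
718: h=3 → slot 3
475: h=2, h2=6, probe 2,8 → slot 8
Table: [∅, ∅, 32, 718, ∅, ∅, 846, 527, 475, ∅, 901]

32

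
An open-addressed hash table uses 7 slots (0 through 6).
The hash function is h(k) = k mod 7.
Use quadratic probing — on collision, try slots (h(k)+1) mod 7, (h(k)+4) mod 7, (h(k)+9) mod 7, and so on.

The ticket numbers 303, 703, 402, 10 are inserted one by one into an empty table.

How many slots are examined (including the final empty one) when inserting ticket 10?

303: h=2 => slot 2
703: h=3 => slot 3
402: h=3, probe 3,4 => slot 4
10: h=3, probe 3,4,0 => slot 0
Table: [10, _, 303, 703, 402, _, _]

3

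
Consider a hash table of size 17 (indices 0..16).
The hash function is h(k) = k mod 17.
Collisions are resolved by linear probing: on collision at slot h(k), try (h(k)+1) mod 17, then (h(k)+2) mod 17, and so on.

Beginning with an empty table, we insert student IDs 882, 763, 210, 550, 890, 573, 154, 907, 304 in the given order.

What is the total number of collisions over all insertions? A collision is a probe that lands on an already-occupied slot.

882 hashes to 15; slot 15 is free -> place at 15.
763 hashes to 15; 15 taken -> place at 16.
210 hashes to 6; slot 6 is free -> place at 6.
550 hashes to 6; 6 taken -> place at 7.
890 hashes to 6; 6,7 taken -> place at 8.
573 hashes to 12; slot 12 is free -> place at 12.
154 hashes to 1; slot 1 is free -> place at 1.
907 hashes to 6; 6,7,8 taken -> place at 9.
304 hashes to 15; 15,16 taken -> place at 0.
Table: [304, 154, ∅, ∅, ∅, ∅, 210, 550, 890, 907, ∅, ∅, 573, ∅, ∅, 882, 763]

9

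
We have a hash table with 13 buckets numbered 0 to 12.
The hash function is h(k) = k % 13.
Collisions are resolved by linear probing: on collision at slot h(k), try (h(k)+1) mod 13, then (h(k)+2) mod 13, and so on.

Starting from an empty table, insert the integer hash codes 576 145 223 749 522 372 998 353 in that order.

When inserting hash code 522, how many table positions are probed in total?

576: h=4 → slot 4
145: h=2 → slot 2
223: h=2, probe 2,3 → slot 3
749: h=8 → slot 8
522: h=2, probe 2,3,4,5 → slot 5
372: h=8, probe 8,9 → slot 9
998: h=10 → slot 10
353: h=2, probe 2,3,4,5,6 → slot 6
Table: [_, _, 145, 223, 576, 522, 353, _, 749, 372, 998, _, _]

4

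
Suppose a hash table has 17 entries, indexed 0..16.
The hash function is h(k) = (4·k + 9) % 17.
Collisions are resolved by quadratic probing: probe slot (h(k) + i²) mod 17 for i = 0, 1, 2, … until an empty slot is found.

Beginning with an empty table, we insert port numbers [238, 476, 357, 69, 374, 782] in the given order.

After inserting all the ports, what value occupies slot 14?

69

238: h=9 => slot 9
476: h=9, probe 9,10 => slot 10
357: h=9, probe 9,10,13 => slot 13
69: h=13, probe 13,14 => slot 14
374: h=9, probe 9,10,13,1 => slot 1
782: h=9, probe 9,10,13,1,8 => slot 8
Table: [-, 374, -, -, -, -, -, -, 782, 238, 476, -, -, 357, 69, -, -]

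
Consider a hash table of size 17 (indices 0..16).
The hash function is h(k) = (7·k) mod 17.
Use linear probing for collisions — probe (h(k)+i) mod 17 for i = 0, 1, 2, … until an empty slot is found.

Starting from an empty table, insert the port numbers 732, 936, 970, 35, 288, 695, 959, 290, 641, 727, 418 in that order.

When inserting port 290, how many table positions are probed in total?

6

732 hashes to 7; slot 7 is free -> place at 7.
936 hashes to 7; 7 taken -> place at 8.
970 hashes to 7; 7,8 taken -> place at 9.
35 hashes to 7; 7,8,9 taken -> place at 10.
288 hashes to 10; 10 taken -> place at 11.
695 hashes to 3; slot 3 is free -> place at 3.
959 hashes to 15; slot 15 is free -> place at 15.
290 hashes to 7; 7,8,9,10,11 taken -> place at 12.
641 hashes to 16; slot 16 is free -> place at 16.
727 hashes to 6; slot 6 is free -> place at 6.
418 hashes to 2; slot 2 is free -> place at 2.
Table: [-, -, 418, 695, -, -, 727, 732, 936, 970, 35, 288, 290, -, -, 959, 641]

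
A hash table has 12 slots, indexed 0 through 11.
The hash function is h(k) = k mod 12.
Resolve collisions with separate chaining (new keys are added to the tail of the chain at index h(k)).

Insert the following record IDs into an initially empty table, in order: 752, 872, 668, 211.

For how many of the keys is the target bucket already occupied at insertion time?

2

752 → bucket 8
872 → bucket 8 (collision)
668 → bucket 8 (collision)
211 → bucket 7
Final buckets:
0: -
1: -
2: -
3: -
4: -
5: -
6: -
7: 211
8: 752 -> 872 -> 668
9: -
10: -
11: -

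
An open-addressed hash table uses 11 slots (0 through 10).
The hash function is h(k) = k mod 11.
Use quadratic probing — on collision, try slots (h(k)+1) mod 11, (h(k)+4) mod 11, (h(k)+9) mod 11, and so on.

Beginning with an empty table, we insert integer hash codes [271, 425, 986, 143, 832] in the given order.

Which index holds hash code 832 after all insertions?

Insert 271: h=7, slot 7 empty -> index 7.
Insert 425: h=7, slot 7 occupied -> index 8.
Insert 986: h=7, slots 7,8 occupied -> index 0.
Insert 143: h=0, slot 0 occupied -> index 1.
Insert 832: h=7, slots 7,8,0 occupied -> index 5.
Table: [986, 143, ∅, ∅, ∅, 832, ∅, 271, 425, ∅, ∅]

5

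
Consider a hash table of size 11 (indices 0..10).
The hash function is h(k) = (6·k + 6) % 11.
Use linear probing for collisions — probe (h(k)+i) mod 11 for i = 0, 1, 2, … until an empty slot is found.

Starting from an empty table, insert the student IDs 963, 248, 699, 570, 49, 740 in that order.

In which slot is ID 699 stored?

963 hashes to 9; slot 9 is free → place at 9.
248 hashes to 9; 9 taken → place at 10.
699 hashes to 9; 9,10 taken → place at 0.
570 hashes to 5; slot 5 is free → place at 5.
49 hashes to 3; slot 3 is free → place at 3.
740 hashes to 2; slot 2 is free → place at 2.
Table: [699, -, 740, 49, -, 570, -, -, -, 963, 248]

0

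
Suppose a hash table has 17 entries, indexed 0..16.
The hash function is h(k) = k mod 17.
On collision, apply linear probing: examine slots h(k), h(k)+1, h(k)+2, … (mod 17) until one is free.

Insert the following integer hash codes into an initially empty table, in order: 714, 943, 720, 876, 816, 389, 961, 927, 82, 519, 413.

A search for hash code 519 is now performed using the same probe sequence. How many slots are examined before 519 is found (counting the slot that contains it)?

4

714 hashes to 0; slot 0 is free -> place at 0.
943 hashes to 8; slot 8 is free -> place at 8.
720 hashes to 6; slot 6 is free -> place at 6.
876 hashes to 9; slot 9 is free -> place at 9.
816 hashes to 0; 0 taken -> place at 1.
389 hashes to 15; slot 15 is free -> place at 15.
961 hashes to 9; 9 taken -> place at 10.
927 hashes to 9; 9,10 taken -> place at 11.
82 hashes to 14; slot 14 is free -> place at 14.
519 hashes to 9; 9,10,11 taken -> place at 12.
413 hashes to 5; slot 5 is free -> place at 5.
Table: [714, 816, ., ., ., 413, 720, ., 943, 876, 961, 927, 519, ., 82, 389, .]
Lookup 519: h=9, probe 9,10,11,12 → found at 12.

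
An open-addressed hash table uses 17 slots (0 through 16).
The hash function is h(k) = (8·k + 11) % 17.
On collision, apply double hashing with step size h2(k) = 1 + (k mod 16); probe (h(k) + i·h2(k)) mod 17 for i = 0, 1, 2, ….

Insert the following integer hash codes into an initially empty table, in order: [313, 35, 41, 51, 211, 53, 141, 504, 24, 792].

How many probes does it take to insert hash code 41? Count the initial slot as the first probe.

Insert 313: h=16, slot 16 empty → index 16.
Insert 35: h=2, slot 2 empty → index 2.
Insert 41: h=16, h2=10, slot 16 occupied → index 9.
Insert 51: h=11, slot 11 empty → index 11.
Insert 211: h=16, h2=4, slot 16 occupied → index 3.
Insert 53: h=10, slot 10 empty → index 10.
Insert 141: h=0, slot 0 empty → index 0.
Insert 504: h=14, slot 14 empty → index 14.
Insert 24: h=16, h2=9, slot 16 occupied → index 8.
Insert 792: h=6, slot 6 empty → index 6.
Table: [141, _, 35, 211, _, _, 792, _, 24, 41, 53, 51, _, _, 504, _, 313]

2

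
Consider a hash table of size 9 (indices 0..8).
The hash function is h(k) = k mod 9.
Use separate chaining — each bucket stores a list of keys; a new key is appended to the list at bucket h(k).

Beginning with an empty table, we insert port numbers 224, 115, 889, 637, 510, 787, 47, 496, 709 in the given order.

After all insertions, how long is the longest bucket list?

4

224 → bucket 8
115 → bucket 7
889 → bucket 7 (collision)
637 → bucket 7 (collision)
510 → bucket 6
787 → bucket 4
47 → bucket 2
496 → bucket 1
709 → bucket 7 (collision)
Final buckets:
0: ∅
1: 496
2: 47
3: ∅
4: 787
5: ∅
6: 510
7: 115 -> 889 -> 637 -> 709
8: 224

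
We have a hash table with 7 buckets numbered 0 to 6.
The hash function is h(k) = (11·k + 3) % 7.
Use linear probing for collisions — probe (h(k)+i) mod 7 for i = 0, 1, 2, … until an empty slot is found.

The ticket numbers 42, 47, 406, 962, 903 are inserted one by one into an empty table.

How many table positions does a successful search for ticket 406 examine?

Insert 42: h=3, slot 3 empty -> index 3.
Insert 47: h=2, slot 2 empty -> index 2.
Insert 406: h=3, slot 3 occupied -> index 4.
Insert 962: h=1, slot 1 empty -> index 1.
Insert 903: h=3, slots 3,4 occupied -> index 5.
Table: [., 962, 47, 42, 406, 903, .]
Lookup 406: h=3, probe 3,4 → found at 4.

2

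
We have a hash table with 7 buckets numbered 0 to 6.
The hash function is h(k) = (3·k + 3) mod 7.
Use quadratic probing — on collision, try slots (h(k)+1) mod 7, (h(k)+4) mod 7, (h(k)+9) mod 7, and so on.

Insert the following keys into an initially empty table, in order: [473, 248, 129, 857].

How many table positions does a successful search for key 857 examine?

3

473 hashes to 1; slot 1 is free -> place at 1.
248 hashes to 5; slot 5 is free -> place at 5.
129 hashes to 5; 5 taken -> place at 6.
857 hashes to 5; 5,6 taken -> place at 2.
Table: [_, 473, 857, _, _, 248, 129]
Lookup 857: h=5, probe 5,6,2 → found at 2.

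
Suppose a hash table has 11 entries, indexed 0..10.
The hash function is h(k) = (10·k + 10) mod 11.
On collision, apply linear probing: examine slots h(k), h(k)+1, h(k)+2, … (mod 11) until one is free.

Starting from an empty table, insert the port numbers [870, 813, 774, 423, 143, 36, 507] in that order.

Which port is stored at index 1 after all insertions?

870: h=9 → slot 9
813: h=0 → slot 0
774: h=6 → slot 6
423: h=5 → slot 5
143: h=10 → slot 10
36: h=7 → slot 7
507: h=9, probe 9,10,0,1 → slot 1
Table: [813, 507, ∅, ∅, ∅, 423, 774, 36, ∅, 870, 143]

507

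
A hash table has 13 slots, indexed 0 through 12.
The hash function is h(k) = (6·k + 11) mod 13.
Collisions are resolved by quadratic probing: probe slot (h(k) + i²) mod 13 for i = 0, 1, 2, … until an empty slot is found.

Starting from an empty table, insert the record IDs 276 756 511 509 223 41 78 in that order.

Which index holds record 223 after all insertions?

276: h=3 -> slot 3
756: h=10 -> slot 10
511: h=9 -> slot 9
509: h=10, probe 10,11 -> slot 11
223: h=10, probe 10,11,1 -> slot 1
41: h=10, probe 10,11,1,6 -> slot 6
78: h=11, probe 11,12 -> slot 12
Table: [., 223, ., 276, ., ., 41, ., ., 511, 756, 509, 78]

1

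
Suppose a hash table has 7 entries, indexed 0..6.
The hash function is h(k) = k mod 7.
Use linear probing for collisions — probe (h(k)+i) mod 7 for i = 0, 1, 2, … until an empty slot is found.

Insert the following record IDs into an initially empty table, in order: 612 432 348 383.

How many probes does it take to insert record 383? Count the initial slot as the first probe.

3

612: h=3 → slot 3
432: h=5 → slot 5
348: h=5, probe 5,6 → slot 6
383: h=5, probe 5,6,0 → slot 0
Table: [383, ∅, ∅, 612, ∅, 432, 348]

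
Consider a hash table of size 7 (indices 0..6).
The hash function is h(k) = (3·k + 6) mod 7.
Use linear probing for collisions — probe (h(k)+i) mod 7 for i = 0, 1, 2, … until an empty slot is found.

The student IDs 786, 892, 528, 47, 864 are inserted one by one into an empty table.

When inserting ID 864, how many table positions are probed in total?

3

786 hashes to 5; slot 5 is free -> place at 5.
892 hashes to 1; slot 1 is free -> place at 1.
528 hashes to 1; 1 taken -> place at 2.
47 hashes to 0; slot 0 is free -> place at 0.
864 hashes to 1; 1,2 taken -> place at 3.
Table: [47, 892, 528, 864, _, 786, _]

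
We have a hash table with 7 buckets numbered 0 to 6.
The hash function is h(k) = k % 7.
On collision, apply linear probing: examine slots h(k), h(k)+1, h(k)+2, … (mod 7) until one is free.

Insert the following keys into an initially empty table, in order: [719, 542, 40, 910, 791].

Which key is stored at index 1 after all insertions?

791

719 hashes to 5; slot 5 is free → place at 5.
542 hashes to 3; slot 3 is free → place at 3.
40 hashes to 5; 5 taken → place at 6.
910 hashes to 0; slot 0 is free → place at 0.
791 hashes to 0; 0 taken → place at 1.
Table: [910, 791, -, 542, -, 719, 40]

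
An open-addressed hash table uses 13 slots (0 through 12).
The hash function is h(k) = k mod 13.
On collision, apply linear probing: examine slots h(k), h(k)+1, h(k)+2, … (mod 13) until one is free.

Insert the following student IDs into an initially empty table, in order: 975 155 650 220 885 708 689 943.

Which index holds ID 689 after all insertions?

4

975: h=0 -> slot 0
155: h=12 -> slot 12
650: h=0, probe 0,1 -> slot 1
220: h=12, probe 12,0,1,2 -> slot 2
885: h=1, probe 1,2,3 -> slot 3
708: h=6 -> slot 6
689: h=0, probe 0,1,2,3,4 -> slot 4
943: h=7 -> slot 7
Table: [975, 650, 220, 885, 689, _, 708, 943, _, _, _, _, 155]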